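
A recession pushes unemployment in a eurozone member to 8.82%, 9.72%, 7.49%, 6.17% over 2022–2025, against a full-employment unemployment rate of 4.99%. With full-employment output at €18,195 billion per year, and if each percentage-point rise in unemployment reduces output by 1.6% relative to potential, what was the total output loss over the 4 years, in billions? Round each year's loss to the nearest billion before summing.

€3,564 billion

Year 2022: gap = -1.6 × (8.82 - 4.99) = -6.128%, loss ≈ 18195 × 6.128/100 ≈ 1115.
Year 2023: gap = -1.6 × (9.72 - 4.99) = -7.568%, loss ≈ 18195 × 7.568/100 ≈ 1377.
Year 2024: gap = -1.6 × (7.49 - 4.99) = -4%, loss ≈ 18195 × 4/100 ≈ 728.
Year 2025: gap = -1.6 × (6.17 - 4.99) = -1.888%, loss ≈ 18195 × 1.888/100 ≈ 344.
Total lost output = 1115 + 1377 + 728 + 344 = 3564 billion.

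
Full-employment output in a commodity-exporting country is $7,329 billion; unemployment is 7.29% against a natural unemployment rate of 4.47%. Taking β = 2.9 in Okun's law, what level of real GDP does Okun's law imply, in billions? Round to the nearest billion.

Unemployment gap = 7.29 - 4.47 = 2.82 points, so the output gap is -2.9 × 2.82 = -8.178%.
Actual GDP = 7329 × (1 - 8.178/100) = 7329 × 0.91822 ≈ 6730 billion.

$6,730 billion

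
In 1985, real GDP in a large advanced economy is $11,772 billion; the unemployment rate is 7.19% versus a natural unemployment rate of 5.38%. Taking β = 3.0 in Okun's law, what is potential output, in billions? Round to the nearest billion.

Unemployment gap = 7.19 - 5.38 = 1.81 points, so output gap = -3 × 1.81 = -5.43%.
Since Y = Y* × (1 + gap/100), Y* = 11772/0.9457 ≈ 12448 billion.

$12,448 billion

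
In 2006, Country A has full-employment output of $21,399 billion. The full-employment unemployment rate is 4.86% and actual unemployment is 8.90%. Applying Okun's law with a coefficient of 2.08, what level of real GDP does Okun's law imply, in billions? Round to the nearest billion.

$19,601 billion

Unemployment gap = 8.9 - 4.86 = 4.04 points, so the output gap is -2.08 × 4.04 = -8.4032%.
Actual GDP = 21399 × (1 - 8.4032/100) = 21399 × 0.915968 ≈ 19601 billion.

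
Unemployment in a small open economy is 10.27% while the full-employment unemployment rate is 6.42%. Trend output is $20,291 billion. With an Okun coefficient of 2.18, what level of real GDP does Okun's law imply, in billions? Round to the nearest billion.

$18,588 billion

Unemployment gap = 10.27 - 6.42 = 3.85 points, so the output gap is -2.18 × 3.85 = -8.393%.
Actual GDP = 20291 × (1 - 8.393/100) = 20291 × 0.91607 ≈ 18588 billion.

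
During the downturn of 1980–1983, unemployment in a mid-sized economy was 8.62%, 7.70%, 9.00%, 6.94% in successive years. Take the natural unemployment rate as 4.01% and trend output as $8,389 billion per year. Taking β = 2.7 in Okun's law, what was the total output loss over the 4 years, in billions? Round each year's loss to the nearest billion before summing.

$3,674 billion

Year 1980: gap = -2.7 × (8.62 - 4.01) = -12.447%, loss ≈ 8389 × 12.447/100 ≈ 1044.
Year 1981: gap = -2.7 × (7.7 - 4.01) = -9.963%, loss ≈ 8389 × 9.963/100 ≈ 836.
Year 1982: gap = -2.7 × (9 - 4.01) = -13.473%, loss ≈ 8389 × 13.473/100 ≈ 1130.
Year 1983: gap = -2.7 × (6.94 - 4.01) = -7.911%, loss ≈ 8389 × 7.911/100 ≈ 664.
Total lost output = 1044 + 836 + 1130 + 664 = 3674 billion.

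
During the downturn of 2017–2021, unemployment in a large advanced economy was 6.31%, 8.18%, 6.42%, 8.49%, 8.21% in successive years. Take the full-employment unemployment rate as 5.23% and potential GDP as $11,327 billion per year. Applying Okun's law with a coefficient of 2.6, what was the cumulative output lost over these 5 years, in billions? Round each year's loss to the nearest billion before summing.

$3,375 billion

Year 2017: gap = -2.6 × (6.31 - 5.23) = -2.808%, loss ≈ 11327 × 2.808/100 ≈ 318.
Year 2018: gap = -2.6 × (8.18 - 5.23) = -7.67%, loss ≈ 11327 × 7.67/100 ≈ 869.
Year 2019: gap = -2.6 × (6.42 - 5.23) = -3.094%, loss ≈ 11327 × 3.094/100 ≈ 350.
Year 2020: gap = -2.6 × (8.49 - 5.23) = -8.476%, loss ≈ 11327 × 8.476/100 ≈ 960.
Year 2021: gap = -2.6 × (8.21 - 5.23) = -7.748%, loss ≈ 11327 × 7.748/100 ≈ 878.
Total lost output = 318 + 869 + 350 + 960 + 878 = 3375 billion.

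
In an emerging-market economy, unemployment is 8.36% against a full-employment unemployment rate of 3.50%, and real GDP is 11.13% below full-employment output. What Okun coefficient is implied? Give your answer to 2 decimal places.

β ≈ 2.29

Okun's law: output gap = -β × (u - u*).
-11.13 = -β × (8.36 - 3.5) = -β × 4.86, so β = 11.13/4.86 = 2.29.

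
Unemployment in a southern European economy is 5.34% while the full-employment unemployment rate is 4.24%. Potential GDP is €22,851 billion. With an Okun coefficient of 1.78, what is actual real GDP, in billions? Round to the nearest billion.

€22,404 billion

Unemployment gap = 5.34 - 4.24 = 1.1 points, so the output gap is -1.78 × 1.1 = -1.958%.
Actual GDP = 22851 × (1 - 1.958/100) = 22851 × 0.98042 ≈ 22404 billion.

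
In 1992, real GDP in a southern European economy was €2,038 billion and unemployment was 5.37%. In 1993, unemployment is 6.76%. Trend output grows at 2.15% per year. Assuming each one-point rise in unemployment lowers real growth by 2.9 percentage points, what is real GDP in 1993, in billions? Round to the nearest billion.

Δu = 6.76 - 5.37 = 1.39 points.
Okun's law (growth form): g_Y = g_Y* - β × Δu = 2.15 - 2.9 × (1.39) = 2.15 - 4.031 = -1.881%.
Real GDP in the next year = 2038 × (1 - 1.881/100) = 2038 × 0.98119 ≈ 2000 billion.

€2,000 billion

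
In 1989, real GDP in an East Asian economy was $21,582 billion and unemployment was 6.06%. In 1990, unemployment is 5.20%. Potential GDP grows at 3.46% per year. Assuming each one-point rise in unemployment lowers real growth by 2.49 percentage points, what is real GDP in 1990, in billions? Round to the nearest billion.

$22,791 billion

Δu = 5.2 - 6.06 = -0.86 points.
Okun's law (growth form): g_Y = g_Y* - β × Δu = 3.46 - 2.49 × (-0.86) = 3.46 + 2.1414 = 5.6014%.
Real GDP in the next year = 21582 × (1 + 5.6014/100) = 21582 × 1.056014 ≈ 22791 billion.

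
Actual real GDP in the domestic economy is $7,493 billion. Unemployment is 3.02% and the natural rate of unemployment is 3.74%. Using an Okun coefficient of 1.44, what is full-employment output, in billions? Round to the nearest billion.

Unemployment gap = 3.02 - 3.74 = -0.72 points, so output gap = -1.44 × (-0.72) = 1.0368%.
Since Y = Y* × (1 + gap/100), Y* = 7493/1.010368 ≈ 7416 billion.

$7,416 billion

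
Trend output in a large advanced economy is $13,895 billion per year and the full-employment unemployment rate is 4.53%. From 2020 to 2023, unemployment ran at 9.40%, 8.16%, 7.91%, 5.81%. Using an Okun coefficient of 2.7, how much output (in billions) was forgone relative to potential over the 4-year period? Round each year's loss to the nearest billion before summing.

Year 2020: gap = -2.7 × (9.4 - 4.53) = -13.149%, loss ≈ 13895 × 13.149/100 ≈ 1827.
Year 2021: gap = -2.7 × (8.16 - 4.53) = -9.801%, loss ≈ 13895 × 9.801/100 ≈ 1362.
Year 2022: gap = -2.7 × (7.91 - 4.53) = -9.126%, loss ≈ 13895 × 9.126/100 ≈ 1268.
Year 2023: gap = -2.7 × (5.81 - 4.53) = -3.456%, loss ≈ 13895 × 3.456/100 ≈ 480.
Total lost output = 1827 + 1362 + 1268 + 480 = 4937 billion.

$4,937 billion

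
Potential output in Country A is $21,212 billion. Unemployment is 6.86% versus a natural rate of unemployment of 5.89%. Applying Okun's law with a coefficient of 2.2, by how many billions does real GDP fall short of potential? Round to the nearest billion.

Output gap = -2.2 × (6.86 - 5.89) = -2.2 × 0.97 = -2.134%.
Actual GDP ≈ 21212 × 0.97866 ≈ 20759 billion, so the shortfall is 21212 - 20759 = 453 billion.

$453 billion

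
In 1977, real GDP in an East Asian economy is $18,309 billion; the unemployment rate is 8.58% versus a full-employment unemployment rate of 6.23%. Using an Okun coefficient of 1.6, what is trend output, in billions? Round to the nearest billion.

$19,024 billion

Unemployment gap = 8.58 - 6.23 = 2.35 points, so output gap = -1.6 × 2.35 = -3.76%.
Since Y = Y* × (1 + gap/100), Y* = 18309/0.9624 ≈ 19024 billion.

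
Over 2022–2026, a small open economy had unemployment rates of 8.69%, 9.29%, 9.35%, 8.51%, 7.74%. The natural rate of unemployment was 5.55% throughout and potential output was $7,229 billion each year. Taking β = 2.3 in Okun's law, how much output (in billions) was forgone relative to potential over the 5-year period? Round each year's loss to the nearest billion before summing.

Year 2022: gap = -2.3 × (8.69 - 5.55) = -7.222%, loss ≈ 7229 × 7.222/100 ≈ 522.
Year 2023: gap = -2.3 × (9.29 - 5.55) = -8.602%, loss ≈ 7229 × 8.602/100 ≈ 622.
Year 2024: gap = -2.3 × (9.35 - 5.55) = -8.74%, loss ≈ 7229 × 8.74/100 ≈ 632.
Year 2025: gap = -2.3 × (8.51 - 5.55) = -6.808%, loss ≈ 7229 × 6.808/100 ≈ 492.
Year 2026: gap = -2.3 × (7.74 - 5.55) = -5.037%, loss ≈ 7229 × 5.037/100 ≈ 364.
Total lost output = 522 + 622 + 632 + 492 + 364 = 2632 billion.

$2,632 billion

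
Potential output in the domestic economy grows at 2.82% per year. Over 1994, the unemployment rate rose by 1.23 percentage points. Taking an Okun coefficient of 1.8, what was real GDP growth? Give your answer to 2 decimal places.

Growth-rate Okun's law: g_Y = g_Y* - β × Δu.
g_Y = 2.82 - 1.8 × (1.23) = 2.82 - 2.214 = 0.606%, i.e. 0.61% to 2 d.p.

0.61%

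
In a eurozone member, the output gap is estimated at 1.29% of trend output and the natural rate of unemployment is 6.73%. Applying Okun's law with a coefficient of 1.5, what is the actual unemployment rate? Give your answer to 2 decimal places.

From Okun's law, u - u* = -(output gap)/β = -(1.29)/1.5 = -0.86 points.
So u = 6.73 - 0.86 = 5.87%.

5.87%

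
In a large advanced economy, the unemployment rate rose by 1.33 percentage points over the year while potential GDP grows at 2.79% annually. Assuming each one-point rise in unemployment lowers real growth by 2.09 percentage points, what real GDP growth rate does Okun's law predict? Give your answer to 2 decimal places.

0.01%

Growth-rate Okun's law: g_Y = g_Y* - β × Δu.
g_Y = 2.79 - 2.09 × (1.33) = 2.79 - 2.7797 = 0.0103%, i.e. 0.01% to 2 d.p.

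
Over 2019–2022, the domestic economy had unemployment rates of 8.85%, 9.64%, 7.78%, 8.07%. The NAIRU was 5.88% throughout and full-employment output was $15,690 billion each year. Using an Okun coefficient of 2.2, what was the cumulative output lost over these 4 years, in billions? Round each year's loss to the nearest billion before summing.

Year 2019: gap = -2.2 × (8.85 - 5.88) = -6.534%, loss ≈ 15690 × 6.534/100 ≈ 1025.
Year 2020: gap = -2.2 × (9.64 - 5.88) = -8.272%, loss ≈ 15690 × 8.272/100 ≈ 1298.
Year 2021: gap = -2.2 × (7.78 - 5.88) = -4.18%, loss ≈ 15690 × 4.18/100 ≈ 656.
Year 2022: gap = -2.2 × (8.07 - 5.88) = -4.818%, loss ≈ 15690 × 4.818/100 ≈ 756.
Total lost output = 1025 + 1298 + 656 + 756 = 3735 billion.

$3,735 billion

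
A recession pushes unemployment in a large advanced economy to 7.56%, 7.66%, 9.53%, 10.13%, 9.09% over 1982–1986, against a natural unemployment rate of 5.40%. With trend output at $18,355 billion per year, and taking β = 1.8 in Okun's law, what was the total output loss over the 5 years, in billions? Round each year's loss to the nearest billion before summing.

$5,608 billion

Year 1982: gap = -1.8 × (7.56 - 5.4) = -3.888%, loss ≈ 18355 × 3.888/100 ≈ 714.
Year 1983: gap = -1.8 × (7.66 - 5.4) = -4.068%, loss ≈ 18355 × 4.068/100 ≈ 747.
Year 1984: gap = -1.8 × (9.53 - 5.4) = -7.434%, loss ≈ 18355 × 7.434/100 ≈ 1365.
Year 1985: gap = -1.8 × (10.13 - 5.4) = -8.514%, loss ≈ 18355 × 8.514/100 ≈ 1563.
Year 1986: gap = -1.8 × (9.09 - 5.4) = -6.642%, loss ≈ 18355 × 6.642/100 ≈ 1219.
Total lost output = 714 + 747 + 1365 + 1563 + 1219 = 5608 billion.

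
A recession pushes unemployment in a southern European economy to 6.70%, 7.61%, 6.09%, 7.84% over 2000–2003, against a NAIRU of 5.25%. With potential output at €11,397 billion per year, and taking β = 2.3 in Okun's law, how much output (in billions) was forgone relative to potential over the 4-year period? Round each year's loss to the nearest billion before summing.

€1,898 billion

Year 2000: gap = -2.3 × (6.7 - 5.25) = -3.335%, loss ≈ 11397 × 3.335/100 ≈ 380.
Year 2001: gap = -2.3 × (7.61 - 5.25) = -5.428%, loss ≈ 11397 × 5.428/100 ≈ 619.
Year 2002: gap = -2.3 × (6.09 - 5.25) = -1.932%, loss ≈ 11397 × 1.932/100 ≈ 220.
Year 2003: gap = -2.3 × (7.84 - 5.25) = -5.957%, loss ≈ 11397 × 5.957/100 ≈ 679.
Total lost output = 380 + 619 + 220 + 679 = 1898 billion.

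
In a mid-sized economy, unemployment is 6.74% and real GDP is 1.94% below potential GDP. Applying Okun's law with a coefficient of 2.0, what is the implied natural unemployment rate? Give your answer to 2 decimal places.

From Okun's law, u - u* = -(output gap)/β = -(-1.94)/2.0 = 0.97 points.
So u* = 6.74 - 0.97 = 5.77%.

5.77%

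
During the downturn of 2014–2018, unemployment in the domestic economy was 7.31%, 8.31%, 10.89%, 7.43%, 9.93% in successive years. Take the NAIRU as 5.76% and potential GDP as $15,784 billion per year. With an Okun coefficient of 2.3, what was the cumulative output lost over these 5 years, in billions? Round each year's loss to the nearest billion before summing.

Year 2014: gap = -2.3 × (7.31 - 5.76) = -3.565%, loss ≈ 15784 × 3.565/100 ≈ 563.
Year 2015: gap = -2.3 × (8.31 - 5.76) = -5.865%, loss ≈ 15784 × 5.865/100 ≈ 926.
Year 2016: gap = -2.3 × (10.89 - 5.76) = -11.799%, loss ≈ 15784 × 11.799/100 ≈ 1862.
Year 2017: gap = -2.3 × (7.43 - 5.76) = -3.841%, loss ≈ 15784 × 3.841/100 ≈ 606.
Year 2018: gap = -2.3 × (9.93 - 5.76) = -9.591%, loss ≈ 15784 × 9.591/100 ≈ 1514.
Total lost output = 563 + 926 + 1862 + 606 + 1514 = 5471 billion.

$5,471 billion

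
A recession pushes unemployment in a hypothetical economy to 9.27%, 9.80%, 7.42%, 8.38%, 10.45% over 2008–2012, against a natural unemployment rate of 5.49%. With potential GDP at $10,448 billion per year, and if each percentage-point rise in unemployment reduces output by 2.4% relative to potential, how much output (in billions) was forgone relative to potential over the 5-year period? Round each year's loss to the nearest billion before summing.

Year 2008: gap = -2.4 × (9.27 - 5.49) = -9.072%, loss ≈ 10448 × 9.072/100 ≈ 948.
Year 2009: gap = -2.4 × (9.8 - 5.49) = -10.344%, loss ≈ 10448 × 10.344/100 ≈ 1081.
Year 2010: gap = -2.4 × (7.42 - 5.49) = -4.632%, loss ≈ 10448 × 4.632/100 ≈ 484.
Year 2011: gap = -2.4 × (8.38 - 5.49) = -6.936%, loss ≈ 10448 × 6.936/100 ≈ 725.
Year 2012: gap = -2.4 × (10.45 - 5.49) = -11.904%, loss ≈ 10448 × 11.904/100 ≈ 1244.
Total lost output = 948 + 1081 + 484 + 725 + 1244 = 4482 billion.

$4,482 billion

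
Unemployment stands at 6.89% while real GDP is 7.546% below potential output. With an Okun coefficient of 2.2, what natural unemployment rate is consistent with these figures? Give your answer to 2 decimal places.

3.46%

From Okun's law, u - u* = -(output gap)/β = -(-7.546)/2.2 = 3.43 points.
So u* = 6.89 - 3.43 = 3.46%.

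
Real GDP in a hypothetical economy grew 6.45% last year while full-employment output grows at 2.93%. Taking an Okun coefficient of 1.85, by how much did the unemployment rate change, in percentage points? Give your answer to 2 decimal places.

Growth-rate Okun's law: g_Y = g_Y* - β × Δu, so Δu = (g_Y* - g_Y)/β.
Δu = (2.93 - 6.45)/1.85 = -3.52/1.85 = -1.90 percentage points.

-1.90 percentage points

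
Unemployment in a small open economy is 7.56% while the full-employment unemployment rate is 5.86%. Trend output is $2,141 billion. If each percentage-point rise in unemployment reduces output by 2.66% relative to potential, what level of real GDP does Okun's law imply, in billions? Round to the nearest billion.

$2,044 billion

Unemployment gap = 7.56 - 5.86 = 1.7 points, so the output gap is -2.66 × 1.7 = -4.522%.
Actual GDP = 2141 × (1 - 4.522/100) = 2141 × 0.95478 ≈ 2044 billion.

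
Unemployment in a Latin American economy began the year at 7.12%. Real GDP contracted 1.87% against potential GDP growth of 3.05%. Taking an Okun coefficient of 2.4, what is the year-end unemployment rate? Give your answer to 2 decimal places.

9.17%

Growth-rate Okun's law: g_Y = g_Y* - β × Δu, so Δu = (g_Y* - g_Y)/β.
Δu = (3.05 + 1.87)/2.4 = 4.92/2.4 = 2.05 percentage points.
Year-end unemployment = 7.12 + 2.05 = 9.17%.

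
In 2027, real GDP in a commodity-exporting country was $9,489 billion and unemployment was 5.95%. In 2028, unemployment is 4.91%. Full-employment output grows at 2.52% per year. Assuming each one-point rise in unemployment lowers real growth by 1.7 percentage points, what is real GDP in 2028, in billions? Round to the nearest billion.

Δu = 4.91 - 5.95 = -1.04 points.
Okun's law (growth form): g_Y = g_Y* - β × Δu = 2.52 - 1.7 × (-1.04) = 2.52 + 1.768 = 4.288%.
Real GDP in the next year = 9489 × (1 + 4.288/100) = 9489 × 1.04288 ≈ 9896 billion.

$9,896 billion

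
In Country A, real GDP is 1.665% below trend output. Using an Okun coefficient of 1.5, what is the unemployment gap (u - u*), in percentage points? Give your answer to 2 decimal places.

1.11 percentage points

Okun's law: output gap = -β × (u - u*), so u - u* = -(output gap)/β.
u - u* = -(-1.665)/1.5 = 1.11 percentage points.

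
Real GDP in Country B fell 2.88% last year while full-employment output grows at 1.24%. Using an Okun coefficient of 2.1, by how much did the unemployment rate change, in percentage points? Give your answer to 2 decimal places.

1.96 percentage points

Growth-rate Okun's law: g_Y = g_Y* - β × Δu, so Δu = (g_Y* - g_Y)/β.
Δu = (1.24 + 2.88)/2.1 = 4.12/2.1 = 1.96 percentage points.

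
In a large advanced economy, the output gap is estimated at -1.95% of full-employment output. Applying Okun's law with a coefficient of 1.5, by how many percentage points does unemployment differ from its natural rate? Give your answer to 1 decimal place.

1.3 percentage points

Okun's law: output gap = -β × (u - u*), so u - u* = -(output gap)/β.
u - u* = -(-1.95)/1.5 = 1.3 percentage points.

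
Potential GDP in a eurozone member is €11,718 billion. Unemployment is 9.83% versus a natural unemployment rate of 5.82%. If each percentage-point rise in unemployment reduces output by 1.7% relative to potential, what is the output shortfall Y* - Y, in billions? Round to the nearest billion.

Output gap = -1.7 × (9.83 - 5.82) = -1.7 × 4.01 = -6.817%.
Actual GDP ≈ 11718 × 0.93183 ≈ 10919 billion, so the shortfall is 11718 - 10919 = 799 billion.

€799 billion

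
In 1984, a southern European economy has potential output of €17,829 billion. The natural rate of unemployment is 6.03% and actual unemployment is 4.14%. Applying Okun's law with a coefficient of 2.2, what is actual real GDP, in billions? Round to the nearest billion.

Unemployment gap = 4.14 - 6.03 = -1.89 points, so the output gap is -2.2 × (-1.89) = 4.158%.
Actual GDP = 17829 × (1 + 4.158/100) = 17829 × 1.04158 ≈ 18570 billion.

€18,570 billion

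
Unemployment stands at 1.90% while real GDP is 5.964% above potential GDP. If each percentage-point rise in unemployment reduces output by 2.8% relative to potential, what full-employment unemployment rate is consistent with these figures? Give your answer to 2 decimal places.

From Okun's law, u - u* = -(output gap)/β = -(5.964)/2.8 = -2.13 points.
So u* = 1.9 + 2.13 = 4.03%.

4.03%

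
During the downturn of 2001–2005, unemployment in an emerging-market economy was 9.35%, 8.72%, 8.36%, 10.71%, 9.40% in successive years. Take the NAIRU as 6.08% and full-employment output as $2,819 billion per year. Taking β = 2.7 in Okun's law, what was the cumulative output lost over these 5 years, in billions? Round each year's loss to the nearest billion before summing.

$1,229 billion

Year 2001: gap = -2.7 × (9.35 - 6.08) = -8.829%, loss ≈ 2819 × 8.829/100 ≈ 249.
Year 2002: gap = -2.7 × (8.72 - 6.08) = -7.128%, loss ≈ 2819 × 7.128/100 ≈ 201.
Year 2003: gap = -2.7 × (8.36 - 6.08) = -6.156%, loss ≈ 2819 × 6.156/100 ≈ 174.
Year 2004: gap = -2.7 × (10.71 - 6.08) = -12.501%, loss ≈ 2819 × 12.501/100 ≈ 352.
Year 2005: gap = -2.7 × (9.4 - 6.08) = -8.964%, loss ≈ 2819 × 8.964/100 ≈ 253.
Total lost output = 249 + 201 + 174 + 352 + 253 = 1229 billion.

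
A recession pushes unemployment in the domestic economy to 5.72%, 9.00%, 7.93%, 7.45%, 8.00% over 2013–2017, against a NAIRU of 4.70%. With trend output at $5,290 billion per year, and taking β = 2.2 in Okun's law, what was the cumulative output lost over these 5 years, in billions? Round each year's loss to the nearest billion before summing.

Year 2013: gap = -2.2 × (5.72 - 4.7) = -2.244%, loss ≈ 5290 × 2.244/100 ≈ 119.
Year 2014: gap = -2.2 × (9 - 4.7) = -9.46%, loss ≈ 5290 × 9.46/100 ≈ 500.
Year 2015: gap = -2.2 × (7.93 - 4.7) = -7.106%, loss ≈ 5290 × 7.106/100 ≈ 376.
Year 2016: gap = -2.2 × (7.45 - 4.7) = -6.05%, loss ≈ 5290 × 6.05/100 ≈ 320.
Year 2017: gap = -2.2 × (8 - 4.7) = -7.26%, loss ≈ 5290 × 7.26/100 ≈ 384.
Total lost output = 119 + 500 + 376 + 320 + 384 = 1699 billion.

$1,699 billion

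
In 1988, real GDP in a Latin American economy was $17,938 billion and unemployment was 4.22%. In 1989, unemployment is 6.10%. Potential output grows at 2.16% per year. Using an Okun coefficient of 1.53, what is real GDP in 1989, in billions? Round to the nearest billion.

Δu = 6.1 - 4.22 = 1.88 points.
Okun's law (growth form): g_Y = g_Y* - β × Δu = 2.16 - 1.53 × (1.88) = 2.16 - 2.8764 = -0.7164%.
Real GDP in the next year = 17938 × (1 - 0.7164/100) = 17938 × 0.992836 ≈ 17809 billion.

$17,809 billion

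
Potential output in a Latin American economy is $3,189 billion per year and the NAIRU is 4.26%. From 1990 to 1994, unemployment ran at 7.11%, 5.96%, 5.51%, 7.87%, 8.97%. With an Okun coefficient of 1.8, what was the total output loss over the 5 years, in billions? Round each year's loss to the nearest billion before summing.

Year 1990: gap = -1.8 × (7.11 - 4.26) = -5.13%, loss ≈ 3189 × 5.13/100 ≈ 164.
Year 1991: gap = -1.8 × (5.96 - 4.26) = -3.06%, loss ≈ 3189 × 3.06/100 ≈ 98.
Year 1992: gap = -1.8 × (5.51 - 4.26) = -2.25%, loss ≈ 3189 × 2.25/100 ≈ 72.
Year 1993: gap = -1.8 × (7.87 - 4.26) = -6.498%, loss ≈ 3189 × 6.498/100 ≈ 207.
Year 1994: gap = -1.8 × (8.97 - 4.26) = -8.478%, loss ≈ 3189 × 8.478/100 ≈ 270.
Total lost output = 164 + 98 + 72 + 207 + 270 = 811 billion.

$811 billion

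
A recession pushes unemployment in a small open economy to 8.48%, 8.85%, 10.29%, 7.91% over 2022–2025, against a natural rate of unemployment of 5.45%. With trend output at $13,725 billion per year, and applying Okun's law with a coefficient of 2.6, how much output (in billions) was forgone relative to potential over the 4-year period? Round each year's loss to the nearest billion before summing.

$4,899 billion

Year 2022: gap = -2.6 × (8.48 - 5.45) = -7.878%, loss ≈ 13725 × 7.878/100 ≈ 1081.
Year 2023: gap = -2.6 × (8.85 - 5.45) = -8.84%, loss ≈ 13725 × 8.84/100 ≈ 1213.
Year 2024: gap = -2.6 × (10.29 - 5.45) = -12.584%, loss ≈ 13725 × 12.584/100 ≈ 1727.
Year 2025: gap = -2.6 × (7.91 - 5.45) = -6.396%, loss ≈ 13725 × 6.396/100 ≈ 878.
Total lost output = 1081 + 1213 + 1727 + 878 = 4899 billion.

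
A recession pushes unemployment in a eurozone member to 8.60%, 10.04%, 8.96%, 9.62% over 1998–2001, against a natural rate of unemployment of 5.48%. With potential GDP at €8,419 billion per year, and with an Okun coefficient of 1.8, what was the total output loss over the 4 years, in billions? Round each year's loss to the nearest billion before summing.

€2,318 billion

Year 1998: gap = -1.8 × (8.6 - 5.48) = -5.616%, loss ≈ 8419 × 5.616/100 ≈ 473.
Year 1999: gap = -1.8 × (10.04 - 5.48) = -8.208%, loss ≈ 8419 × 8.208/100 ≈ 691.
Year 2000: gap = -1.8 × (8.96 - 5.48) = -6.264%, loss ≈ 8419 × 6.264/100 ≈ 527.
Year 2001: gap = -1.8 × (9.62 - 5.48) = -7.452%, loss ≈ 8419 × 7.452/100 ≈ 627.
Total lost output = 473 + 691 + 527 + 627 = 2318 billion.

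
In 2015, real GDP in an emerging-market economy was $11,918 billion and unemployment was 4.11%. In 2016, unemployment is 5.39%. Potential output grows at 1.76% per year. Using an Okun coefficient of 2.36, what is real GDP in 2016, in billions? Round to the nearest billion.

Δu = 5.39 - 4.11 = 1.28 points.
Okun's law (growth form): g_Y = g_Y* - β × Δu = 1.76 - 2.36 × (1.28) = 1.76 - 3.0208 = -1.2608%.
Real GDP in the next year = 11918 × (1 - 1.2608/100) = 11918 × 0.987392 ≈ 11768 billion.

$11,768 billion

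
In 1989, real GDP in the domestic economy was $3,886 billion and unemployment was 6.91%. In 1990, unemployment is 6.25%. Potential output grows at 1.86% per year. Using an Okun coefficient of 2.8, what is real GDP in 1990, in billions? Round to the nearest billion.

Δu = 6.25 - 6.91 = -0.66 points.
Okun's law (growth form): g_Y = g_Y* - β × Δu = 1.86 - 2.8 × (-0.66) = 1.86 + 1.848 = 3.708%.
Real GDP in the next year = 3886 × (1 + 3.708/100) = 3886 × 1.03708 ≈ 4030 billion.

$4,030 billion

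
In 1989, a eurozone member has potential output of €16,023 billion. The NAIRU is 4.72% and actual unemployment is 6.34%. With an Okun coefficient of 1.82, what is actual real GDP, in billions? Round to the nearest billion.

€15,551 billion

Unemployment gap = 6.34 - 4.72 = 1.62 points, so the output gap is -1.82 × 1.62 = -2.9484%.
Actual GDP = 16023 × (1 - 2.9484/100) = 16023 × 0.970516 ≈ 15551 billion.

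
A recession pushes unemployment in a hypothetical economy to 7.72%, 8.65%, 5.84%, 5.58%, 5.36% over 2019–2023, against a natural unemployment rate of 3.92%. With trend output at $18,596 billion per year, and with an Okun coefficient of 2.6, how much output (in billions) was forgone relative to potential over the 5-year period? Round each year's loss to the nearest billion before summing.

Year 2019: gap = -2.6 × (7.72 - 3.92) = -9.88%, loss ≈ 18596 × 9.88/100 ≈ 1837.
Year 2020: gap = -2.6 × (8.65 - 3.92) = -12.298%, loss ≈ 18596 × 12.298/100 ≈ 2287.
Year 2021: gap = -2.6 × (5.84 - 3.92) = -4.992%, loss ≈ 18596 × 4.992/100 ≈ 928.
Year 2022: gap = -2.6 × (5.58 - 3.92) = -4.316%, loss ≈ 18596 × 4.316/100 ≈ 803.
Year 2023: gap = -2.6 × (5.36 - 3.92) = -3.744%, loss ≈ 18596 × 3.744/100 ≈ 696.
Total lost output = 1837 + 2287 + 928 + 803 + 696 = 6551 billion.

$6,551 billion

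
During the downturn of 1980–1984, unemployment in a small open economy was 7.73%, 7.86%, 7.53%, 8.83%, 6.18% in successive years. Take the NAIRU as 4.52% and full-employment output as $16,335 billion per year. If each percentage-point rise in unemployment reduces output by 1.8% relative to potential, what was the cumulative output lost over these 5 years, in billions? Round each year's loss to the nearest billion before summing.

Year 1980: gap = -1.8 × (7.73 - 4.52) = -5.778%, loss ≈ 16335 × 5.778/100 ≈ 944.
Year 1981: gap = -1.8 × (7.86 - 4.52) = -6.012%, loss ≈ 16335 × 6.012/100 ≈ 982.
Year 1982: gap = -1.8 × (7.53 - 4.52) = -5.418%, loss ≈ 16335 × 5.418/100 ≈ 885.
Year 1983: gap = -1.8 × (8.83 - 4.52) = -7.758%, loss ≈ 16335 × 7.758/100 ≈ 1267.
Year 1984: gap = -1.8 × (6.18 - 4.52) = -2.988%, loss ≈ 16335 × 2.988/100 ≈ 488.
Total lost output = 944 + 982 + 885 + 1267 + 488 = 4566 billion.

$4,566 billion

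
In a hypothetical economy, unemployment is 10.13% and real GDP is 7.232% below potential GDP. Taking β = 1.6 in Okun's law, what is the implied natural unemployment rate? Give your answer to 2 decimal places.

5.61%

From Okun's law, u - u* = -(output gap)/β = -(-7.232)/1.6 = 4.52 points.
So u* = 10.13 - 4.52 = 5.61%.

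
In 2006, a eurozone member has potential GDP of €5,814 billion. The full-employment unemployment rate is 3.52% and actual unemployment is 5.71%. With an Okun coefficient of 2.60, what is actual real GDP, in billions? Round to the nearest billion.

€5,483 billion

Unemployment gap = 5.71 - 3.52 = 2.19 points, so the output gap is -2.6 × 2.19 = -5.694%.
Actual GDP = 5814 × (1 - 5.694/100) = 5814 × 0.94306 ≈ 5483 billion.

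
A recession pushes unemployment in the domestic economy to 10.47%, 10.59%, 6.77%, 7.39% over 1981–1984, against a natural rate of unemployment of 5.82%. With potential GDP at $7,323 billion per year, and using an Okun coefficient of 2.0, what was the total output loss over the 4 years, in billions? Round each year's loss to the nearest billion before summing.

$1,749 billion

Year 1981: gap = -2.0 × (10.47 - 5.82) = -9.3%, loss ≈ 7323 × 9.3/100 ≈ 681.
Year 1982: gap = -2.0 × (10.59 - 5.82) = -9.54%, loss ≈ 7323 × 9.54/100 ≈ 699.
Year 1983: gap = -2.0 × (6.77 - 5.82) = -1.9%, loss ≈ 7323 × 1.9/100 ≈ 139.
Year 1984: gap = -2.0 × (7.39 - 5.82) = -3.14%, loss ≈ 7323 × 3.14/100 ≈ 230.
Total lost output = 681 + 699 + 139 + 230 = 1749 billion.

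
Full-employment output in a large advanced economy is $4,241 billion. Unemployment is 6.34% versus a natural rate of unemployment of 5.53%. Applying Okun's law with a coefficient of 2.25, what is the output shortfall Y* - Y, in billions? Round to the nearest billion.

Output gap = -2.25 × (6.34 - 5.53) = -2.25 × 0.81 = -1.8225%.
Actual GDP ≈ 4241 × 0.981775 ≈ 4164 billion, so the shortfall is 4241 - 4164 = 77 billion.

$77 billion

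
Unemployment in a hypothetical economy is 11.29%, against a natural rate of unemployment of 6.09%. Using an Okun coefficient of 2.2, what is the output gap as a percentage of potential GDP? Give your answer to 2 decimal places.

The unemployment gap is 11.29 - 6.09 = 5.2 percentage points.
Okun's law gives an output gap of -2.2 × 5.2 = -11.44%, i.e. 11.44% below potential.

-11.44%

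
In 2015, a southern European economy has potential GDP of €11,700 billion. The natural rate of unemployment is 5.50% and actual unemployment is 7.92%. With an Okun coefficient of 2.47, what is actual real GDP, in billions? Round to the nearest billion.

Unemployment gap = 7.92 - 5.5 = 2.42 points, so the output gap is -2.47 × 2.42 = -5.9774%.
Actual GDP = 11700 × (1 - 5.9774/100) = 11700 × 0.940226 ≈ 11001 billion.

€11,001 billion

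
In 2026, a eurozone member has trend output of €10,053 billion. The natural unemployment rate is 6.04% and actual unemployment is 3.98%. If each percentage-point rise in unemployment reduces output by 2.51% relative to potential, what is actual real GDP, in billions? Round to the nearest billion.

Unemployment gap = 3.98 - 6.04 = -2.06 points, so the output gap is -2.51 × (-2.06) = 5.1706%.
Actual GDP = 10053 × (1 + 5.1706/100) = 10053 × 1.051706 ≈ 10573 billion.

€10,573 billion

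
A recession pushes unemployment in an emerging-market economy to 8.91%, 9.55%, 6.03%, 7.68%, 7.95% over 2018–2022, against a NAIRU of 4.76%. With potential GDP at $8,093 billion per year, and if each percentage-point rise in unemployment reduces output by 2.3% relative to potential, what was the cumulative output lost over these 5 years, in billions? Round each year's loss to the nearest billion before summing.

Year 2018: gap = -2.3 × (8.91 - 4.76) = -9.545%, loss ≈ 8093 × 9.545/100 ≈ 772.
Year 2019: gap = -2.3 × (9.55 - 4.76) = -11.017%, loss ≈ 8093 × 11.017/100 ≈ 892.
Year 2020: gap = -2.3 × (6.03 - 4.76) = -2.921%, loss ≈ 8093 × 2.921/100 ≈ 236.
Year 2021: gap = -2.3 × (7.68 - 4.76) = -6.716%, loss ≈ 8093 × 6.716/100 ≈ 544.
Year 2022: gap = -2.3 × (7.95 - 4.76) = -7.337%, loss ≈ 8093 × 7.337/100 ≈ 594.
Total lost output = 772 + 892 + 236 + 544 + 594 = 3038 billion.

$3,038 billion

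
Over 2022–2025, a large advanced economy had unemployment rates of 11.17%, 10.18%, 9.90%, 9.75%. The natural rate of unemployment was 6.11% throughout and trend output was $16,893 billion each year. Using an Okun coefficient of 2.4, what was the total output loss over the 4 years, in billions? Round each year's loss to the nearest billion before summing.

Year 2022: gap = -2.4 × (11.17 - 6.11) = -12.144%, loss ≈ 16893 × 12.144/100 ≈ 2051.
Year 2023: gap = -2.4 × (10.18 - 6.11) = -9.768%, loss ≈ 16893 × 9.768/100 ≈ 1650.
Year 2024: gap = -2.4 × (9.9 - 6.11) = -9.096%, loss ≈ 16893 × 9.096/100 ≈ 1537.
Year 2025: gap = -2.4 × (9.75 - 6.11) = -8.736%, loss ≈ 16893 × 8.736/100 ≈ 1476.
Total lost output = 2051 + 1650 + 1537 + 1476 = 6714 billion.

$6,714 billion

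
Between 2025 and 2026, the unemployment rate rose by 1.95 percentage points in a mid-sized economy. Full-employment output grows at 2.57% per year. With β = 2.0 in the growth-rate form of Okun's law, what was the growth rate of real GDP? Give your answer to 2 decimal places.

-1.33%

Growth-rate Okun's law: g_Y = g_Y* - β × Δu.
g_Y = 2.57 - 2.0 × (1.95) = 2.57 - 3.9 = -1.33%, i.e. -1.33% to 2 d.p.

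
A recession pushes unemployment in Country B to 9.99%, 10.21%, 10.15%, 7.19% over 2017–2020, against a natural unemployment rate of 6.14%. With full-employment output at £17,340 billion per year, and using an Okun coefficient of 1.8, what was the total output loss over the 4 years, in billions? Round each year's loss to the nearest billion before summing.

Year 2017: gap = -1.8 × (9.99 - 6.14) = -6.93%, loss ≈ 17340 × 6.93/100 ≈ 1202.
Year 2018: gap = -1.8 × (10.21 - 6.14) = -7.326%, loss ≈ 17340 × 7.326/100 ≈ 1270.
Year 2019: gap = -1.8 × (10.15 - 6.14) = -7.218%, loss ≈ 17340 × 7.218/100 ≈ 1252.
Year 2020: gap = -1.8 × (7.19 - 6.14) = -1.89%, loss ≈ 17340 × 1.89/100 ≈ 328.
Total lost output = 1202 + 1270 + 1252 + 328 = 4052 billion.

£4,052 billion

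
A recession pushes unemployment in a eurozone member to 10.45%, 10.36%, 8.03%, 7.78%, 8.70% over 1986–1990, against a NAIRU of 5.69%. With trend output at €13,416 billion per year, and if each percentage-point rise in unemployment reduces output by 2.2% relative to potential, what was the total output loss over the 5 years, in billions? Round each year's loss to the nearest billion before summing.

€4,979 billion

Year 1986: gap = -2.2 × (10.45 - 5.69) = -10.472%, loss ≈ 13416 × 10.472/100 ≈ 1405.
Year 1987: gap = -2.2 × (10.36 - 5.69) = -10.274%, loss ≈ 13416 × 10.274/100 ≈ 1378.
Year 1988: gap = -2.2 × (8.03 - 5.69) = -5.148%, loss ≈ 13416 × 5.148/100 ≈ 691.
Year 1989: gap = -2.2 × (7.78 - 5.69) = -4.598%, loss ≈ 13416 × 4.598/100 ≈ 617.
Year 1990: gap = -2.2 × (8.7 - 5.69) = -6.622%, loss ≈ 13416 × 6.622/100 ≈ 888.
Total lost output = 1405 + 1378 + 691 + 617 + 888 = 4979 billion.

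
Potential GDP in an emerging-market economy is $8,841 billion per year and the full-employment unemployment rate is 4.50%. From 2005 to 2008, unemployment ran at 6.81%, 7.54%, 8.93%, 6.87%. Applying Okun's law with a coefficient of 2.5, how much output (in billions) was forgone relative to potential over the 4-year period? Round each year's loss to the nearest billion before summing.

Year 2005: gap = -2.5 × (6.81 - 4.5) = -5.775%, loss ≈ 8841 × 5.775/100 ≈ 511.
Year 2006: gap = -2.5 × (7.54 - 4.5) = -7.6%, loss ≈ 8841 × 7.6/100 ≈ 672.
Year 2007: gap = -2.5 × (8.93 - 4.5) = -11.075%, loss ≈ 8841 × 11.075/100 ≈ 979.
Year 2008: gap = -2.5 × (6.87 - 4.5) = -5.925%, loss ≈ 8841 × 5.925/100 ≈ 524.
Total lost output = 511 + 672 + 979 + 524 = 2686 billion.

$2,686 billion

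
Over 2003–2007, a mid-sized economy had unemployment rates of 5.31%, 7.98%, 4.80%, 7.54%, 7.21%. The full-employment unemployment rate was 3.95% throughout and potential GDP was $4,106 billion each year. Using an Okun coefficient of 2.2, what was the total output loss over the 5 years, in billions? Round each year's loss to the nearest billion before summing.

Year 2003: gap = -2.2 × (5.31 - 3.95) = -2.992%, loss ≈ 4106 × 2.992/100 ≈ 123.
Year 2004: gap = -2.2 × (7.98 - 3.95) = -8.866%, loss ≈ 4106 × 8.866/100 ≈ 364.
Year 2005: gap = -2.2 × (4.8 - 3.95) = -1.87%, loss ≈ 4106 × 1.87/100 ≈ 77.
Year 2006: gap = -2.2 × (7.54 - 3.95) = -7.898%, loss ≈ 4106 × 7.898/100 ≈ 324.
Year 2007: gap = -2.2 × (7.21 - 3.95) = -7.172%, loss ≈ 4106 × 7.172/100 ≈ 294.
Total lost output = 123 + 364 + 77 + 324 + 294 = 1182 billion.

$1,182 billion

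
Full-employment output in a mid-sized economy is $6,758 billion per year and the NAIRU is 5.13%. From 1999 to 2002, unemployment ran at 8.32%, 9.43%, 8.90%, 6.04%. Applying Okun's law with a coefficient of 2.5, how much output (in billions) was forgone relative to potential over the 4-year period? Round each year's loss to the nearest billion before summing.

Year 1999: gap = -2.5 × (8.32 - 5.13) = -7.975%, loss ≈ 6758 × 7.975/100 ≈ 539.
Year 2000: gap = -2.5 × (9.43 - 5.13) = -10.75%, loss ≈ 6758 × 10.75/100 ≈ 726.
Year 2001: gap = -2.5 × (8.9 - 5.13) = -9.425%, loss ≈ 6758 × 9.425/100 ≈ 637.
Year 2002: gap = -2.5 × (6.04 - 5.13) = -2.275%, loss ≈ 6758 × 2.275/100 ≈ 154.
Total lost output = 539 + 726 + 637 + 154 = 2056 billion.

$2,056 billion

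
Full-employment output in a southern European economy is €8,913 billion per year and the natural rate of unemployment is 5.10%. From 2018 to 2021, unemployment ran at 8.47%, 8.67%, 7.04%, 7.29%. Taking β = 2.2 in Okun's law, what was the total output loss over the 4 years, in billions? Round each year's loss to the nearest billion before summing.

Year 2018: gap = -2.2 × (8.47 - 5.1) = -7.414%, loss ≈ 8913 × 7.414/100 ≈ 661.
Year 2019: gap = -2.2 × (8.67 - 5.1) = -7.854%, loss ≈ 8913 × 7.854/100 ≈ 700.
Year 2020: gap = -2.2 × (7.04 - 5.1) = -4.268%, loss ≈ 8913 × 4.268/100 ≈ 380.
Year 2021: gap = -2.2 × (7.29 - 5.1) = -4.818%, loss ≈ 8913 × 4.818/100 ≈ 429.
Total lost output = 661 + 700 + 380 + 429 = 2170 billion.

€2,170 billion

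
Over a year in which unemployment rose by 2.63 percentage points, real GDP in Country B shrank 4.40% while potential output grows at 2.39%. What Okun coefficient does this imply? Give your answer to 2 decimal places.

β ≈ 2.58

Growth form: g_Y = g_Y* - β × Δu, so β = (g_Y* - g_Y)/Δu.
β = (2.39 + 4.4)/2.63 = 6.79/2.63 = 2.58.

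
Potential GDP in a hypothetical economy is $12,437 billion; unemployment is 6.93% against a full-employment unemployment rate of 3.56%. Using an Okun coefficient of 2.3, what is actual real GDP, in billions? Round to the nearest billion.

Unemployment gap = 6.93 - 3.56 = 3.37 points, so the output gap is -2.3 × 3.37 = -7.751%.
Actual GDP = 12437 × (1 - 7.751/100) = 12437 × 0.92249 ≈ 11473 billion.

$11,473 billion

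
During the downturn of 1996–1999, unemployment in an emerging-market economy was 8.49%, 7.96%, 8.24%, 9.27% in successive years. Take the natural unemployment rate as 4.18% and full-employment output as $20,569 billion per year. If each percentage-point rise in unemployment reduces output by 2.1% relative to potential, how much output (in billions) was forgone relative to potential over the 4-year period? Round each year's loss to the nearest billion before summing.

Year 1996: gap = -2.1 × (8.49 - 4.18) = -9.051%, loss ≈ 20569 × 9.051/100 ≈ 1862.
Year 1997: gap = -2.1 × (7.96 - 4.18) = -7.938%, loss ≈ 20569 × 7.938/100 ≈ 1633.
Year 1998: gap = -2.1 × (8.24 - 4.18) = -8.526%, loss ≈ 20569 × 8.526/100 ≈ 1754.
Year 1999: gap = -2.1 × (9.27 - 4.18) = -10.689%, loss ≈ 20569 × 10.689/100 ≈ 2199.
Total lost output = 1862 + 1633 + 1754 + 2199 = 7448 billion.

$7,448 billion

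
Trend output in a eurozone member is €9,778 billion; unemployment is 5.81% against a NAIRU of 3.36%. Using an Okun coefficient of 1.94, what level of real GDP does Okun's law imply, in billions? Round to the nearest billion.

€9,313 billion

Unemployment gap = 5.81 - 3.36 = 2.45 points, so the output gap is -1.94 × 2.45 = -4.753%.
Actual GDP = 9778 × (1 - 4.753/100) = 9778 × 0.95247 ≈ 9313 billion.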